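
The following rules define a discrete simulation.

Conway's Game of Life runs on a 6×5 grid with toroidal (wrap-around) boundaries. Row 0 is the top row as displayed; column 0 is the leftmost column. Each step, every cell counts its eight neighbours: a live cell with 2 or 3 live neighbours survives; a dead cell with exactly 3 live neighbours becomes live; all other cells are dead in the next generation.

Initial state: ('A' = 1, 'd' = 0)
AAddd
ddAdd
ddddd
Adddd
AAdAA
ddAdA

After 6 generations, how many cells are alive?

5

gen 0: AAddd
ddAdd
ddddd
Adddd
AAdAA
ddAdA
gen 1: AAAAd
dAddd
ddddd
AAddd
dAAAd
ddAdd
gen 2: AddAd
AAddd
AAddd
AAddd
AddAd
AdddA
gen 3: ddddd
ddAdd
ddAdA
ddAdd
ddddd
AAdAd
gen 4: dAAdd
dddAd
dAAdd
dddAd
dAAdd
ddddd
gen 5: ddAdd
dddAd
ddAAd
dddAd
ddAdd
ddddd
gen 6: ddddd
dddAd
ddAAA
dddAd
ddddd
ddddd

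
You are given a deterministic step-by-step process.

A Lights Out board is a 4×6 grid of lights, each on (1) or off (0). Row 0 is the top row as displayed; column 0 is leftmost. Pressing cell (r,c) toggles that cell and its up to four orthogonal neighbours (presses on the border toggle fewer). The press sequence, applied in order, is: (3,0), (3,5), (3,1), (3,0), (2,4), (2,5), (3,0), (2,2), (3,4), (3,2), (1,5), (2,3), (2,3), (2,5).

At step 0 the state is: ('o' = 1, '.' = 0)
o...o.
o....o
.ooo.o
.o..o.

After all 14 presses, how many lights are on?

10

0) o...o.
o....o
.ooo.o
.o..o.
1) o...o.
o....o
oooo.o
o...o.
2) o...o.
o....o
oooo..
o....o
3) o...o.
o....o
o.oo..
.oo..o
4) o...o.
o....o
..oo..
o.o..o
5) o...o.
o...oo
..o.oo
o.o.oo
6) o...o.
o...o.
..o...
o.o.o.
7) o...o.
o...o.
o.o...
.oo.o.
8) o...o.
o.o.o.
oo.o..
.o..o.
9) o...o.
o.o.o.
oo.oo.
.o.o.o
10) o...o.
o.o.o.
ooooo.
..o..o
11) o...oo
o.o..o
oooooo
..o..o
12) o...oo
o.oo.o
oo...o
..oo.o
13) o...oo
o.o..o
oooooo
..o..o
14) o...oo
o.o...
oooo..
..o...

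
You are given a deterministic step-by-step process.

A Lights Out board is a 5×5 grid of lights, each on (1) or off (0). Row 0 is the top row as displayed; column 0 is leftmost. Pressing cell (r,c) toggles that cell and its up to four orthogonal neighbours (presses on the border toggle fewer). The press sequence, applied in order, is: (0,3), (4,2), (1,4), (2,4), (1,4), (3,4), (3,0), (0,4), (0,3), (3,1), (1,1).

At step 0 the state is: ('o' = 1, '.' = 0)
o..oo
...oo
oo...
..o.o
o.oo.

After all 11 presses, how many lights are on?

13

k=0  o..oo
...oo
oo...
..o.o
o.oo.
k=1  o.o..
....o
oo...
..o.o
o.oo.
k=2  o.o..
....o
oo...
....o
oo...
k=3  o.o.o
...o.
oo..o
....o
oo...
k=4  o.o.o
...oo
oo.o.
.....
oo...
k=5  o.o..
.....
oo.oo
.....
oo...
k=6  o.o..
.....
oo.o.
...oo
oo..o
k=7  o.o..
.....
.o.o.
oo.oo
.o..o
k=8  o.ooo
....o
.o.o.
oo.oo
.o..o
k=9  o....
...oo
.o.o.
oo.oo
.o..o
k=10  o....
...oo
...o.
..ooo
....o
k=11  oo...
ooooo
.o.o.
..ooo
....o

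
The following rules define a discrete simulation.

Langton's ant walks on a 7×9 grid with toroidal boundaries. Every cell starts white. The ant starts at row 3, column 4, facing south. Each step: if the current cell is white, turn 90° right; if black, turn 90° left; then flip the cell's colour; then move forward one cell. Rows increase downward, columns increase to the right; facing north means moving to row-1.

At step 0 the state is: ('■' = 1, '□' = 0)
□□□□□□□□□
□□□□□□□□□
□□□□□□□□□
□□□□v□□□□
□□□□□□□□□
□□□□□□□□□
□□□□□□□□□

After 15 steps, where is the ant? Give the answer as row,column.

2,4

gen 0: □□□□□□□□□
□□□□□□□□□
□□□□□□□□□
□□□□v□□□□
□□□□□□□□□
□□□□□□□□□
□□□□□□□□□
gen 1: □□□□□□□□□
□□□□□□□□□
□□□□□□□□□
□□□<■□□□□
□□□□□□□□□
□□□□□□□□□
□□□□□□□□□
gen 2: □□□□□□□□□
□□□□□□□□□
□□□^□□□□□
□□□■■□□□□
□□□□□□□□□
□□□□□□□□□
□□□□□□□□□
gen 3: □□□□□□□□□
□□□□□□□□□
□□□■>□□□□
□□□■■□□□□
□□□□□□□□□
□□□□□□□□□
□□□□□□□□□
gen 4: □□□□□□□□□
□□□□□□□□□
□□□■■□□□□
□□□■v□□□□
□□□□□□□□□
□□□□□□□□□
□□□□□□□□□
gen 5: □□□□□□□□□
□□□□□□□□□
□□□■■□□□□
□□□■□>□□□
□□□□□□□□□
□□□□□□□□□
□□□□□□□□□
gen 6: □□□□□□□□□
□□□□□□□□□
□□□■■□□□□
□□□■□■□□□
□□□□□v□□□
□□□□□□□□□
□□□□□□□□□
gen 7: □□□□□□□□□
□□□□□□□□□
□□□■■□□□□
□□□■□■□□□
□□□□<■□□□
□□□□□□□□□
□□□□□□□□□
gen 8: □□□□□□□□□
□□□□□□□□□
□□□■■□□□□
□□□■^■□□□
□□□□■■□□□
□□□□□□□□□
□□□□□□□□□
gen 9: □□□□□□□□□
□□□□□□□□□
□□□■■□□□□
□□□■■>□□□
□□□□■■□□□
□□□□□□□□□
□□□□□□□□□
gen 10: □□□□□□□□□
□□□□□□□□□
□□□■■^□□□
□□□■■□□□□
□□□□■■□□□
□□□□□□□□□
□□□□□□□□□
gen 11: □□□□□□□□□
□□□□□□□□□
□□□■■■>□□
□□□■■□□□□
□□□□■■□□□
□□□□□□□□□
□□□□□□□□□
gen 12: □□□□□□□□□
□□□□□□□□□
□□□■■■■□□
□□□■■□v□□
□□□□■■□□□
□□□□□□□□□
□□□□□□□□□
gen 13: □□□□□□□□□
□□□□□□□□□
□□□■■■■□□
□□□■■<■□□
□□□□■■□□□
□□□□□□□□□
□□□□□□□□□
gen 14: □□□□□□□□□
□□□□□□□□□
□□□■■^■□□
□□□■■■■□□
□□□□■■□□□
□□□□□□□□□
□□□□□□□□□
gen 15: □□□□□□□□□
□□□□□□□□□
□□□■<□■□□
□□□■■■■□□
□□□□■■□□□
□□□□□□□□□
□□□□□□□□□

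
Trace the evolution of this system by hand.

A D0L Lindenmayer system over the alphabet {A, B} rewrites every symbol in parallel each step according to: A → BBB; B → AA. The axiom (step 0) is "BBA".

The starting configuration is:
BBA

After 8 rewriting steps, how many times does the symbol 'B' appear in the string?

2592

k=0  BBA
k=1  AAAABBB
k=2  BBBBBBBBBBBBAAAAAA
k=3  AAAAAAAAAAAAAAAAAAAAAAAABBBBBBBBBBBBBBBBBB
k=4  BBBBBBBBBBBBBBBBBBBBBBBBBBBBBBBBBBBBBBBBBBBBBBBBBBBBBBBBBBBBBBBBBBBBBBBBAAAAAAAAAAAAAAAAAAAAAAAAAAAAAAAAAAAA
k=5  AAAAAAAAAAAAAAAAAAAAAAAAAAAAAAAAAAAAAAAAAAAAAAAAAAAAAAAAAA…BBBBBBBBBBBBBBBBBBBBBBBBBBBBBBBBBBBBBBBBBBBBBBBBBBBBBBBBBB  (len 252)
k=6  BBBBBBBBBBBBBBBBBBBBBBBBBBBBBBBBBBBBBBBBBBBBBBBBBBBBBBBBBB…AAAAAAAAAAAAAAAAAAAAAAAAAAAAAAAAAAAAAAAAAAAAAAAAAAAAAAAAAA  (len 648)
k=7  AAAAAAAAAAAAAAAAAAAAAAAAAAAAAAAAAAAAAAAAAAAAAAAAAAAAAAAAAA…BBBBBBBBBBBBBBBBBBBBBBBBBBBBBBBBBBBBBBBBBBBBBBBBBBBBBBBBBB  (len 1512)
k=8  BBBBBBBBBBBBBBBBBBBBBBBBBBBBBBBBBBBBBBBBBBBBBBBBBBBBBBBBBB…AAAAAAAAAAAAAAAAAAAAAAAAAAAAAAAAAAAAAAAAAAAAAAAAAAAAAAAAAA  (len 3888)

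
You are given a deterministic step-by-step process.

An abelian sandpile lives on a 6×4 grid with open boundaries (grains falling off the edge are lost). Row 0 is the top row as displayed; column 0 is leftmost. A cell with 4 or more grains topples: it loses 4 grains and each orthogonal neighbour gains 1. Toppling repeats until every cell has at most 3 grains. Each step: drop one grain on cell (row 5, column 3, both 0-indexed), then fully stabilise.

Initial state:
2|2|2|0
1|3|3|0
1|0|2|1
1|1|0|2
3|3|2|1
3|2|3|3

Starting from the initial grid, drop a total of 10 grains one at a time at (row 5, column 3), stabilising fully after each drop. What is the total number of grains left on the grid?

[0] 2|2|2|0
1|3|3|0
1|0|2|1
1|1|0|2
3|3|2|1
3|2|3|3
[1] 2|2|2|0
1|3|3|0
1|0|2|1
1|1|0|2
3|3|3|2
3|3|0|1
[2] 2|2|2|0
1|3|3|0
1|0|2|1
1|1|0|2
3|3|3|2
3|3|0|2
[3] 2|2|2|0
1|3|3|0
1|0|2|1
1|1|0|2
3|3|3|2
3|3|0|3
[4] 2|2|2|0
1|3|3|0
1|0|2|1
1|1|0|2
3|3|3|3
3|3|1|0
[5] 2|2|2|0
1|3|3|0
1|0|2|1
1|1|0|2
3|3|3|3
3|3|1|1
[6] 2|2|2|0
1|3|3|0
1|0|2|1
1|1|0|2
3|3|3|3
3|3|1|2
[7] 2|2|2|0
1|3|3|0
1|0|2|1
1|1|0|2
3|3|3|3
3|3|1|3
[8] 2|2|2|0
1|3|3|0
1|0|2|1
2|2|1|3
1|2|2|1
1|2|0|2
[9] 2|2|2|0
1|3|3|0
1|0|2|1
2|2|1|3
1|2|2|1
1|2|0|3
[10] 2|2|2|0
1|3|3|0
1|0|2|1
2|2|1|3
1|2|2|2
1|2|1|0

36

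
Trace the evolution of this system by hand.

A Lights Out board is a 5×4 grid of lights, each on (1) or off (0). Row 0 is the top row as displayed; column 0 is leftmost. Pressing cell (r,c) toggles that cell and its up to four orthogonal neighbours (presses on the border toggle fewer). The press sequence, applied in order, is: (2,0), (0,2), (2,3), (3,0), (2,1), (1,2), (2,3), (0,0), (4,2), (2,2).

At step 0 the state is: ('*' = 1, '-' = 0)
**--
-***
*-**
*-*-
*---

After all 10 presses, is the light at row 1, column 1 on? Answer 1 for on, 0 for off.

[0] **--
-***
*-**
*-*-
*---
[1] **--
****
-***
--*-
*---
[2] *-**
**-*
-***
--*-
*---
[3] *-**
**--
-*--
--**
*---
[4] *-**
**--
**--
****
----
[5] *-**
*---
--*-
*-**
----
[6] *--*
****
----
*-**
----
[7] *--*
***-
--**
*-*-
----
[8] -*-*
-**-
--**
*-*-
----
[9] -*-*
-**-
--**
*---
-***
[10] -*-*
-*--
-*--
*-*-
-***

1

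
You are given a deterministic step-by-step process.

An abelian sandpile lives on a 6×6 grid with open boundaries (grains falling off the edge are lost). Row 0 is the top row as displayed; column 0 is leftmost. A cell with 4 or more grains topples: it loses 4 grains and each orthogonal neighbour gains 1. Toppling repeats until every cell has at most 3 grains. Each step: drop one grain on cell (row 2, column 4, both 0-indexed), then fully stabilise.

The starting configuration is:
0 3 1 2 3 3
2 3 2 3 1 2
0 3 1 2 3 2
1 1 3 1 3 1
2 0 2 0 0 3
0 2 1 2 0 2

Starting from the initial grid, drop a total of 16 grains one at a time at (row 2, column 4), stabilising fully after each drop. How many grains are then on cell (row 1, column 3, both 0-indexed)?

3

step 0: 0 3 1 2 3 3
2 3 2 3 1 2
0 3 1 2 3 2
1 1 3 1 3 1
2 0 2 0 0 3
0 2 1 2 0 2
step 1: 0 3 1 2 3 3
2 3 2 3 2 2
0 3 1 3 1 3
1 1 3 2 0 2
2 0 2 0 1 3
0 2 1 2 0 2
step 2: 0 3 1 2 3 3
2 3 2 3 2 2
0 3 1 3 2 3
1 1 3 2 0 2
2 0 2 0 1 3
0 2 1 2 0 2
step 3: 0 3 1 2 3 3
2 3 2 3 2 2
0 3 1 3 3 3
1 1 3 2 0 2
2 0 2 0 1 3
0 2 1 2 0 2
step 4: 0 3 2 0 2 1
2 3 3 2 2 1
0 3 2 1 3 1
1 1 3 3 1 3
2 0 2 0 1 3
0 2 1 2 0 2
step 5: 0 3 2 0 2 1
2 3 3 2 3 1
0 3 2 2 0 2
1 1 3 3 2 3
2 0 2 0 1 3
0 2 1 2 0 2
step 6: 0 3 2 0 2 1
2 3 3 2 3 1
0 3 2 2 1 2
1 1 3 3 2 3
2 0 2 0 1 3
0 2 1 2 0 2
step 7: 0 3 2 0 2 1
2 3 3 2 3 1
0 3 2 2 2 2
1 1 3 3 2 3
2 0 2 0 1 3
0 2 1 2 0 2
step 8: 0 3 2 0 2 1
2 3 3 2 3 1
0 3 2 2 3 2
1 1 3 3 2 3
2 0 2 0 1 3
0 2 1 2 0 2
step 9: 0 3 2 0 3 1
2 3 3 3 0 2
0 3 2 3 1 3
1 1 3 3 3 3
2 0 2 0 1 3
0 2 1 2 0 2
step 10: 0 3 2 0 3 1
2 3 3 3 0 2
0 3 2 3 2 3
1 1 3 3 3 3
2 0 2 0 1 3
0 2 1 2 0 2
step 11: 0 3 2 0 3 1
2 3 3 3 0 2
0 3 2 3 3 3
1 1 3 3 3 3
2 0 2 0 1 3
0 2 1 2 0 2
step 12: 1 1 0 2 3 1
3 2 3 1 2 3
1 1 2 3 3 1
1 3 1 2 2 2
2 0 3 1 3 0
0 2 1 2 0 3
step 13: 1 1 0 2 3 1
3 2 3 2 3 3
1 1 3 0 1 2
1 3 1 3 3 2
2 0 3 1 3 0
0 2 1 2 0 3
step 14: 1 1 0 2 3 1
3 2 3 2 3 3
1 1 3 0 2 2
1 3 1 3 3 2
2 0 3 1 3 0
0 2 1 2 0 3
step 15: 1 1 0 2 3 1
3 2 3 2 3 3
1 1 3 0 3 2
1 3 1 3 3 2
2 0 3 1 3 0
0 2 1 2 0 3
step 16: 1 1 0 3 0 3
3 2 3 3 2 1
1 1 3 2 3 1
1 3 2 0 3 0
2 0 3 3 0 2
0 2 1 2 1 3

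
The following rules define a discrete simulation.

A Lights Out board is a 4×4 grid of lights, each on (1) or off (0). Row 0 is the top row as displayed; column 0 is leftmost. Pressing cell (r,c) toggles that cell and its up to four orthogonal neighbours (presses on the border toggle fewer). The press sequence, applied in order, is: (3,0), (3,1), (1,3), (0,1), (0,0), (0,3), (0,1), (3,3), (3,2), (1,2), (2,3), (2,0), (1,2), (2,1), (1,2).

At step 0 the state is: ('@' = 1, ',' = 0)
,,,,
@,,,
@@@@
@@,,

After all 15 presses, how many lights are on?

gen 0: ,,,,
@,,,
@@@@
@@,,
gen 1: ,,,,
@,,,
,@@@
,,,,
gen 2: ,,,,
@,,,
,,@@
@@@,
gen 3: ,,,@
@,@@
,,@,
@@@,
gen 4: @@@@
@@@@
,,@,
@@@,
gen 5: ,,@@
,@@@
,,@,
@@@,
gen 6: ,,,,
,@@,
,,@,
@@@,
gen 7: @@@,
,,@,
,,@,
@@@,
gen 8: @@@,
,,@,
,,@@
@@,@
gen 9: @@@,
,,@,
,,,@
@,@,
gen 10: @@,,
,@,@
,,@@
@,@,
gen 11: @@,,
,@,,
,,,,
@,@@
gen 12: @@,,
@@,,
@@,,
,,@@
gen 13: @@@,
@,@@
@@@,
,,@@
gen 14: @@@,
@@@@
,,,,
,@@@
gen 15: @@,,
@,,,
,,@,
,@@@

7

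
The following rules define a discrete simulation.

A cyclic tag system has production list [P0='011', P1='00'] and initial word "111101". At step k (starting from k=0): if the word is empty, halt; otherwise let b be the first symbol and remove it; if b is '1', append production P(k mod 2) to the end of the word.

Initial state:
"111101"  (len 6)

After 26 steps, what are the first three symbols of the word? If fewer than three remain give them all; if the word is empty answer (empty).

000

k=0  "111101"  (len 6)
k=1  "11101011"  (len 8)
k=2  "110101100"  (len 9)
k=3  "10101100011"  (len 11)
k=4  "010110001100"  (len 12)
k=5  "10110001100"  (len 11)
k=6  "011000110000"  (len 12)
k=7  "11000110000"  (len 11)
k=8  "100011000000"  (len 12)
k=9  "00011000000011"  (len 14)
k=10  "0011000000011"  (len 13)
k=11  "011000000011"  (len 12)
k=12  "11000000011"  (len 11)
k=13  "1000000011011"  (len 13)
k=14  "00000001101100"  (len 14)
k=15  "0000001101100"  (len 13)
k=16  "000001101100"  (len 12)
k=17  "00001101100"  (len 11)
k=18  "0001101100"  (len 10)
k=19  "001101100"  (len 9)
k=20  "01101100"  (len 8)
k=21  "1101100"  (len 7)
k=22  "10110000"  (len 8)
k=23  "0110000011"  (len 10)
k=24  "110000011"  (len 9)
k=25  "10000011011"  (len 11)
k=26  "000001101100"  (len 12)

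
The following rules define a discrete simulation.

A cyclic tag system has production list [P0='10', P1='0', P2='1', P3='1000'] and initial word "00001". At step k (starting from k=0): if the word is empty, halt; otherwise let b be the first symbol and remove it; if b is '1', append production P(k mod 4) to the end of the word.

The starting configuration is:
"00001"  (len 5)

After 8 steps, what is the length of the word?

0

step 0: "00001"  (len 5)
step 1: "0001"  (len 4)
step 2: "001"  (len 3)
step 3: "01"  (len 2)
step 4: "1"  (len 1)
step 5: "10"  (len 2)
step 6: "00"  (len 2)
step 7: "0"  (len 1)
step 8: (halted — word empty)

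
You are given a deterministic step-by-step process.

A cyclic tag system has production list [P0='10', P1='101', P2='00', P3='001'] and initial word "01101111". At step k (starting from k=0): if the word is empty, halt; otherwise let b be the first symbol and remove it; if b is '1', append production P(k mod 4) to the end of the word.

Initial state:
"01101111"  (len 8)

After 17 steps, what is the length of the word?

gen 0: "01101111"  (len 8)
gen 1: "1101111"  (len 7)
gen 2: "101111101"  (len 9)
gen 3: "0111110100"  (len 10)
gen 4: "111110100"  (len 9)
gen 5: "1111010010"  (len 10)
gen 6: "111010010101"  (len 12)
gen 7: "1101001010100"  (len 13)
gen 8: "101001010100001"  (len 15)
gen 9: "0100101010000110"  (len 16)
gen 10: "100101010000110"  (len 15)
gen 11: "0010101000011000"  (len 16)
gen 12: "010101000011000"  (len 15)
gen 13: "10101000011000"  (len 14)
gen 14: "0101000011000101"  (len 16)
gen 15: "101000011000101"  (len 15)
gen 16: "01000011000101001"  (len 17)
gen 17: "1000011000101001"  (len 16)

16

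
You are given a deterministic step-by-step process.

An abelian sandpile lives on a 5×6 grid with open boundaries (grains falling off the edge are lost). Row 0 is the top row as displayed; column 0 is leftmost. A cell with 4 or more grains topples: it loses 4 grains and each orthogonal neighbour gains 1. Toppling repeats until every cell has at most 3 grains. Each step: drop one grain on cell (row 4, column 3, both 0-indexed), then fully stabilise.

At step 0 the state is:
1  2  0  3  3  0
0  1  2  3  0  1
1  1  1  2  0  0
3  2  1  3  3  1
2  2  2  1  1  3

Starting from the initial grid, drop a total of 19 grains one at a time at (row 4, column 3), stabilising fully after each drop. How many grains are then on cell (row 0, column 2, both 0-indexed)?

k=0  1  2  0  3  3  0
0  1  2  3  0  1
1  1  1  2  0  0
3  2  1  3  3  1
2  2  2  1  1  3
k=1  1  2  0  3  3  0
0  1  2  3  0  1
1  1  1  2  0  0
3  2  1  3  3  1
2  2  2  2  1  3
k=2  1  2  0  3  3  0
0  1  2  3  0  1
1  1  1  2  0  0
3  2  1  3  3  1
2  2  2  3  1  3
k=3  1  2  0  3  3  0
0  1  2  3  0  1
1  1  1  3  1  0
3  2  2  1  0  2
2  2  3  1  3  3
k=4  1  2  0  3  3  0
0  1  2  3  0  1
1  1  1  3  1  0
3  2  2  1  0  2
2  2  3  2  3  3
k=5  1  2  0  3  3  0
0  1  2  3  0  1
1  1  1  3  1  0
3  2  2  1  0  2
2  2  3  3  3  3
k=6  1  2  0  3  3  0
0  1  2  3  0  1
1  1  1  3  1  0
3  2  3  2  1  3
2  3  0  2  1  0
k=7  1  2  0  3  3  0
0  1  2  3  0  1
1  1  1  3  1  0
3  2  3  2  1  3
2  3  0  3  1  0
k=8  1  2  0  3  3  0
0  1  2  3  0  1
1  1  1  3  1  0
3  2  3  3  1  3
2  3  1  0  2  0
k=9  1  2  0  3  3  0
0  1  2  3  0  1
1  1  1  3  1  0
3  2  3  3  1  3
2  3  1  1  2  0
k=10  1  2  0  3  3  0
0  1  2  3  0  1
1  1  1  3  1  0
3  2  3  3  1  3
2  3  1  2  2  0
k=11  1  2  0  3  3  0
0  1  2  3  0  1
1  1  1  3  1  0
3  2  3  3  1  3
2  3  1  3  2  0
k=12  1  2  1  1  0  1
0  1  3  1  2  1
1  1  3  1  2  0
3  3  0  2  2  3
2  3  3  1  3  0
k=13  1  2  1  1  0  1
0  1  3  1  2  1
1  1  3  1  2  0
3  3  0  2  2  3
2  3  3  2  3  0
k=14  1  2  1  1  0  1
0  1  3  1  2  1
1  1  3  1  2  0
3  3  0  2  2  3
2  3  3  3  3  0
k=15  1  2  1  1  0  1
0  1  3  1  2  1
2  2  3  1  2  0
1  1  2  3  3  3
0  2  1  2  0  1
k=16  1  2  1  1  0  1
0  1  3  1  2  1
2  2  3  1  2  0
1  1  2  3  3  3
0  2  1  3  0  1
k=17  1  2  1  1  0  1
0  1  3  1  2  1
2  2  3  2  3  1
1  1  3  1  1  0
0  2  2  1  2  2
k=18  1  2  1  1  0  1
0  1  3  1  2  1
2  2  3  2  3  1
1  1  3  1  1  0
0  2  2  2  2  2
k=19  1  2  1  1  0  1
0  1  3  1  2  1
2  2  3  2  3  1
1  1  3  1  1  0
0  2  2  3  2  2

1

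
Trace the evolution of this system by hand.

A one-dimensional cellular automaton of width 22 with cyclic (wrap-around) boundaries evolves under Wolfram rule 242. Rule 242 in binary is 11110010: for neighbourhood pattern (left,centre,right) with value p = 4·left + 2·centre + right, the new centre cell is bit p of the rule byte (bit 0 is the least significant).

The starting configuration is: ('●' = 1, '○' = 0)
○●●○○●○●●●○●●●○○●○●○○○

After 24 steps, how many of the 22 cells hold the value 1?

k=0  ○●●○○●○●●●○●●●○○●○●○○○
k=1  ●○●●●○●○●●●○●●●●○●○●○○
k=2  ○●○●●●○●○●●●○●●●●○●○●●
k=3  ●○●○●●●○●○●●●○●●●●○●○●
k=4  ●●○●○●●●○●○●●●○●●●●○●○
k=5  ○●●○●○●●●○●○●●●○●●●●○●
k=6  ●○●●○●○●●●○●○●●●○●●●●○
k=7  ○●○●●○●○●●●○●○●●●○●●●●
k=8  ●○●○●●○●○●●●○●○●●●○●●●
k=9  ●●○●○●●○●○●●●○●○●●●○●●
k=10  ●●●○●○●●○●○●●●○●○●●●○●
k=11  ●●●●○●○●●○●○●●●○●○●●●○
k=12  ○●●●●○●○●●○●○●●●○●○●●●
k=13  ●○●●●●○●○●●○●○●●●○●○●●
k=14  ●●○●●●●○●○●●○●○●●●○●○●
k=15  ●●●○●●●●○●○●●○●○●●●○●○
k=16  ○●●●○●●●●○●○●●○●○●●●○●
k=17  ●○●●●○●●●●○●○●●○●○●●●○
k=18  ○●○●●●○●●●●○●○●●○●○●●●
k=19  ●○●○●●●○●●●●○●○●●○●○●●
k=20  ●●○●○●●●○●●●●○●○●●○●○●
k=21  ●●●○●○●●●○●●●●○●○●●○●○
k=22  ○●●●○●○●●●○●●●●○●○●●○●
k=23  ●○●●●○●○●●●○●●●●○●○●●○
k=24  ○●○●●●○●○●●●○●●●●○●○●●

15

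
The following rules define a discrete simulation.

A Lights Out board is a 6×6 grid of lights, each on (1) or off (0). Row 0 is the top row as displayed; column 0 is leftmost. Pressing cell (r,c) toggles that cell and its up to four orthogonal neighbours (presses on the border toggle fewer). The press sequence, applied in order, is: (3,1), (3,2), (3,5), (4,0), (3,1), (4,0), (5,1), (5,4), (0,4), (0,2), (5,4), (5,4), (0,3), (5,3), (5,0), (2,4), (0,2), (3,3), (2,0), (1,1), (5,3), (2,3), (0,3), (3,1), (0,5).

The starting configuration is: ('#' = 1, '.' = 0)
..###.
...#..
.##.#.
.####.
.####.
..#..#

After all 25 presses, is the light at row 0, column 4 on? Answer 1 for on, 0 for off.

1

gen 0: ..###.
...#..
.##.#.
.####.
.####.
..#..#
gen 1: ..###.
...#..
..#.#.
#..##.
..###.
..#..#
gen 2: ..###.
...#..
....#.
###.#.
...##.
..#..#
gen 3: ..###.
...#..
....##
###..#
...###
..#..#
gen 4: ..###.
...#..
....##
.##..#
##.###
#.#..#
gen 5: ..###.
...#..
.#..##
#....#
#..###
#.#..#
gen 6: ..###.
...#..
.#..##
.....#
.#.###
..#..#
gen 7: ..###.
...#..
.#..##
.....#
...###
##...#
gen 8: ..###.
...#..
.#..##
.....#
...#.#
##.##.
gen 9: ..#..#
...##.
.#..##
.....#
...#.#
##.##.
gen 10: .#.#.#
..###.
.#..##
.....#
...#.#
##.##.
gen 11: .#.#.#
..###.
.#..##
.....#
...###
##...#
gen 12: .#.#.#
..###.
.#..##
.....#
...#.#
##.##.
gen 13: .##.##
..#.#.
.#..##
.....#
...#.#
##.##.
gen 14: .##.##
..#.#.
.#..##
.....#
.....#
###...
gen 15: .##.##
..#.#.
.#..##
.....#
#....#
..#...
gen 16: .##.##
..#...
.#.#..
....##
#....#
..#...
gen 17: ...###
......
.#.#..
....##
#....#
..#...
gen 18: ...###
......
.#....
..##.#
#..#.#
..#...
gen 19: ...###
#.....
#.....
#.##.#
#..#.#
..#...
gen 20: .#.###
.##...
##....
#.##.#
#..#.#
..#...
gen 21: .#.###
.##...
##....
#.##.#
#....#
...##.
gen 22: .#.###
.###..
#####.
#.#..#
#....#
...##.
gen 23: .##..#
.##...
#####.
#.#..#
#....#
...##.
gen 24: .##..#
.##...
#.###.
.#...#
##...#
...##.
gen 25: .##.#.
.##..#
#.###.
.#...#
##...#
...##.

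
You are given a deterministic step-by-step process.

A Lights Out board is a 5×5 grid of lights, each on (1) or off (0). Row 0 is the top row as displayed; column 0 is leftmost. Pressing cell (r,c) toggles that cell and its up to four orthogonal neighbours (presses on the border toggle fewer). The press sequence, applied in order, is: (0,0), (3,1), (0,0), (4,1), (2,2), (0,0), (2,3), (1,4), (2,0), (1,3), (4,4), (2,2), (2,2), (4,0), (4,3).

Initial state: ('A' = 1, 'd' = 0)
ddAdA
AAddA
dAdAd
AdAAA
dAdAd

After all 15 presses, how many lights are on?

12

0) ddAdA
AAddA
dAdAd
AdAAA
dAdAd
1) AAAdA
dAddA
dAdAd
AdAAA
dAdAd
2) AAAdA
dAddA
dddAd
dAdAA
dddAd
3) ddAdA
AAddA
dddAd
dAdAA
dddAd
4) ddAdA
AAddA
dddAd
dddAA
AAAAd
5) ddAdA
AAAdA
dAAdd
ddAAA
AAAAd
6) AAAdA
dAAdA
dAAdd
ddAAA
AAAAd
7) AAAdA
dAAAA
dAdAA
ddAdA
AAAAd
8) AAAdd
dAAdd
dAdAd
ddAdA
AAAAd
9) AAAdd
AAAdd
AddAd
AdAdA
AAAAd
10) AAAAd
AAdAA
Adddd
AdAdA
AAAAd
11) AAAAd
AAdAA
Adddd
AdAdd
AAAdA
12) AAAAd
AAAAA
AAAAd
Adddd
AAAdA
13) AAAAd
AAdAA
Adddd
AdAdd
AAAdA
14) AAAAd
AAdAA
Adddd
ddAdd
ddAdA
15) AAAAd
AAdAA
Adddd
ddAAd
dddAd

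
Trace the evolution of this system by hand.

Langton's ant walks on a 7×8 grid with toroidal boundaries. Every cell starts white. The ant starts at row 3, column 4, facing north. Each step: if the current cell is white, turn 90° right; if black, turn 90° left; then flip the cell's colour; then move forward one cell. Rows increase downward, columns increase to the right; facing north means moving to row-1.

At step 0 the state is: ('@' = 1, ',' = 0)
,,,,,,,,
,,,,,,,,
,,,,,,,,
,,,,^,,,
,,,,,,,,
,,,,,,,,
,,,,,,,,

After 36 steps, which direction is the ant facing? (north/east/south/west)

south

k=0  ,,,,,,,,
,,,,,,,,
,,,,,,,,
,,,,^,,,
,,,,,,,,
,,,,,,,,
,,,,,,,,
k=1  ,,,,,,,,
,,,,,,,,
,,,,,,,,
,,,,@>,,
,,,,,,,,
,,,,,,,,
,,,,,,,,
k=2  ,,,,,,,,
,,,,,,,,
,,,,,,,,
,,,,@@,,
,,,,,v,,
,,,,,,,,
,,,,,,,,
k=3  ,,,,,,,,
,,,,,,,,
,,,,,,,,
,,,,@@,,
,,,,<@,,
,,,,,,,,
,,,,,,,,
k=4  ,,,,,,,,
,,,,,,,,
,,,,,,,,
,,,,^@,,
,,,,@@,,
,,,,,,,,
,,,,,,,,
k=5  ,,,,,,,,
,,,,,,,,
,,,,,,,,
,,,<,@,,
,,,,@@,,
,,,,,,,,
,,,,,,,,
k=6  ,,,,,,,,
,,,,,,,,
,,,^,,,,
,,,@,@,,
,,,,@@,,
,,,,,,,,
,,,,,,,,
k=7  ,,,,,,,,
,,,,,,,,
,,,@>,,,
,,,@,@,,
,,,,@@,,
,,,,,,,,
,,,,,,,,
k=8  ,,,,,,,,
,,,,,,,,
,,,@@,,,
,,,@v@,,
,,,,@@,,
,,,,,,,,
,,,,,,,,
k=9  ,,,,,,,,
,,,,,,,,
,,,@@,,,
,,,<@@,,
,,,,@@,,
,,,,,,,,
,,,,,,,,
k=10  ,,,,,,,,
,,,,,,,,
,,,@@,,,
,,,,@@,,
,,,v@@,,
,,,,,,,,
,,,,,,,,
k=11  ,,,,,,,,
,,,,,,,,
,,,@@,,,
,,,,@@,,
,,<@@@,,
,,,,,,,,
,,,,,,,,
k=12  ,,,,,,,,
,,,,,,,,
,,,@@,,,
,,^,@@,,
,,@@@@,,
,,,,,,,,
,,,,,,,,
k=13  ,,,,,,,,
,,,,,,,,
,,,@@,,,
,,@>@@,,
,,@@@@,,
,,,,,,,,
,,,,,,,,
k=14  ,,,,,,,,
,,,,,,,,
,,,@@,,,
,,@@@@,,
,,@v@@,,
,,,,,,,,
,,,,,,,,
k=15  ,,,,,,,,
,,,,,,,,
,,,@@,,,
,,@@@@,,
,,@,>@,,
,,,,,,,,
,,,,,,,,
k=16  ,,,,,,,,
,,,,,,,,
,,,@@,,,
,,@@^@,,
,,@,,@,,
,,,,,,,,
,,,,,,,,
k=17  ,,,,,,,,
,,,,,,,,
,,,@@,,,
,,@<,@,,
,,@,,@,,
,,,,,,,,
,,,,,,,,
k=18  ,,,,,,,,
,,,,,,,,
,,,@@,,,
,,@,,@,,
,,@v,@,,
,,,,,,,,
,,,,,,,,
k=19  ,,,,,,,,
,,,,,,,,
,,,@@,,,
,,@,,@,,
,,<@,@,,
,,,,,,,,
,,,,,,,,
k=20  ,,,,,,,,
,,,,,,,,
,,,@@,,,
,,@,,@,,
,,,@,@,,
,,v,,,,,
,,,,,,,,
k=21  ,,,,,,,,
,,,,,,,,
,,,@@,,,
,,@,,@,,
,,,@,@,,
,<@,,,,,
,,,,,,,,
k=22  ,,,,,,,,
,,,,,,,,
,,,@@,,,
,,@,,@,,
,^,@,@,,
,@@,,,,,
,,,,,,,,
k=23  ,,,,,,,,
,,,,,,,,
,,,@@,,,
,,@,,@,,
,@>@,@,,
,@@,,,,,
,,,,,,,,
k=24  ,,,,,,,,
,,,,,,,,
,,,@@,,,
,,@,,@,,
,@@@,@,,
,@v,,,,,
,,,,,,,,
k=25  ,,,,,,,,
,,,,,,,,
,,,@@,,,
,,@,,@,,
,@@@,@,,
,@,>,,,,
,,,,,,,,
k=26  ,,,,,,,,
,,,,,,,,
,,,@@,,,
,,@,,@,,
,@@@,@,,
,@,@,,,,
,,,v,,,,
k=27  ,,,,,,,,
,,,,,,,,
,,,@@,,,
,,@,,@,,
,@@@,@,,
,@,@,,,,
,,<@,,,,
k=28  ,,,,,,,,
,,,,,,,,
,,,@@,,,
,,@,,@,,
,@@@,@,,
,@^@,,,,
,,@@,,,,
k=29  ,,,,,,,,
,,,,,,,,
,,,@@,,,
,,@,,@,,
,@@@,@,,
,@@>,,,,
,,@@,,,,
k=30  ,,,,,,,,
,,,,,,,,
,,,@@,,,
,,@,,@,,
,@@^,@,,
,@@,,,,,
,,@@,,,,
k=31  ,,,,,,,,
,,,,,,,,
,,,@@,,,
,,@,,@,,
,@<,,@,,
,@@,,,,,
,,@@,,,,
k=32  ,,,,,,,,
,,,,,,,,
,,,@@,,,
,,@,,@,,
,@,,,@,,
,@v,,,,,
,,@@,,,,
k=33  ,,,,,,,,
,,,,,,,,
,,,@@,,,
,,@,,@,,
,@,,,@,,
,@,>,,,,
,,@@,,,,
k=34  ,,,,,,,,
,,,,,,,,
,,,@@,,,
,,@,,@,,
,@,,,@,,
,@,@,,,,
,,@v,,,,
k=35  ,,,,,,,,
,,,,,,,,
,,,@@,,,
,,@,,@,,
,@,,,@,,
,@,@,,,,
,,@,>,,,
k=36  ,,,,v,,,
,,,,,,,,
,,,@@,,,
,,@,,@,,
,@,,,@,,
,@,@,,,,
,,@,@,,,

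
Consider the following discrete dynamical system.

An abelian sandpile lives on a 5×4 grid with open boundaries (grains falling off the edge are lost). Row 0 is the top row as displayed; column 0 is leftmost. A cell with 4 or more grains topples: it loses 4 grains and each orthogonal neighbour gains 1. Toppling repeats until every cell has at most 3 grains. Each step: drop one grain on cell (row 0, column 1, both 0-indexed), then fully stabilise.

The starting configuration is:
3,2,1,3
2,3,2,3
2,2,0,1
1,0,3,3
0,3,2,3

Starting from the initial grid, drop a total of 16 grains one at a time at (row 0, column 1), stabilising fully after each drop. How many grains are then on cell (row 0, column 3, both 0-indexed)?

2

gen 0: 3,2,1,3
2,3,2,3
2,2,0,1
1,0,3,3
0,3,2,3
gen 1: 3,3,1,3
2,3,2,3
2,2,0,1
1,0,3,3
0,3,2,3
gen 2: 1,2,2,3
0,1,3,3
3,3,0,1
1,0,3,3
0,3,2,3
gen 3: 1,3,2,3
0,1,3,3
3,3,0,1
1,0,3,3
0,3,2,3
gen 4: 2,0,3,3
0,2,3,3
3,3,0,1
1,0,3,3
0,3,2,3
gen 5: 2,1,3,3
0,2,3,3
3,3,0,1
1,0,3,3
0,3,2,3
gen 6: 2,2,3,3
0,2,3,3
3,3,0,1
1,0,3,3
0,3,2,3
gen 7: 2,3,3,3
0,2,3,3
3,3,0,1
1,0,3,3
0,3,2,3
gen 8: 3,2,2,1
2,1,2,1
0,1,2,2
2,1,3,3
0,3,2,3
gen 9: 3,3,2,1
2,1,2,1
0,1,2,2
2,1,3,3
0,3,2,3
gen 10: 0,1,3,1
3,2,2,1
0,1,2,2
2,1,3,3
0,3,2,3
gen 11: 0,2,3,1
3,2,2,1
0,1,2,2
2,1,3,3
0,3,2,3
gen 12: 0,3,3,1
3,2,2,1
0,1,2,2
2,1,3,3
0,3,2,3
gen 13: 1,1,0,2
3,3,3,1
0,1,2,2
2,1,3,3
0,3,2,3
gen 14: 1,2,0,2
3,3,3,1
0,1,2,2
2,1,3,3
0,3,2,3
gen 15: 1,3,0,2
3,3,3,1
0,1,2,2
2,1,3,3
0,3,2,3
gen 16: 3,1,2,2
0,2,0,2
1,2,3,2
2,1,3,3
0,3,2,3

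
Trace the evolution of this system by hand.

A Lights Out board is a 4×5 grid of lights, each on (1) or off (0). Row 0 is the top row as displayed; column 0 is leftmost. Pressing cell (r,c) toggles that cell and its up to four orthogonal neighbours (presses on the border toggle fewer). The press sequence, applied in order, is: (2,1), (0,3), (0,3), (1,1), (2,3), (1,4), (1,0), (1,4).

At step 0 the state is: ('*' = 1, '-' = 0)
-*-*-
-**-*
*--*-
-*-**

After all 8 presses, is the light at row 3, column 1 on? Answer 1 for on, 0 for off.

0

step 0: -*-*-
-**-*
*--*-
-*-**
step 1: -*-*-
--*-*
-***-
---**
step 2: -**-*
--***
-***-
---**
step 3: -*-*-
--*-*
-***-
---**
step 4: ---*-
**--*
--**-
---**
step 5: ---*-
**-**
----*
----*
step 6: ---**
**---
-----
----*
step 7: *--**
-----
*----
----*
step 8: *--*-
---**
*---*
----*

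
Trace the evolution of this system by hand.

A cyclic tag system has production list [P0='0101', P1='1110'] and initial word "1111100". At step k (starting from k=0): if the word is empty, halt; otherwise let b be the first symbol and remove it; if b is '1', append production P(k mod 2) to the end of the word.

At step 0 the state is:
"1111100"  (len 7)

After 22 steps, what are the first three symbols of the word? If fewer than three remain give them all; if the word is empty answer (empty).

t=0: "1111100"  (len 7)
t=1: "1111000101"  (len 10)
t=2: "1110001011110"  (len 13)
t=3: "1100010111100101"  (len 16)
t=4: "1000101111001011110"  (len 19)
t=5: "0001011110010111100101"  (len 22)
t=6: "001011110010111100101"  (len 21)
t=7: "01011110010111100101"  (len 20)
t=8: "1011110010111100101"  (len 19)
t=9: "0111100101111001010101"  (len 22)
t=10: "111100101111001010101"  (len 21)
t=11: "111001011110010101010101"  (len 24)
t=12: "110010111100101010101011110"  (len 27)
t=13: "100101111001010101010111100101"  (len 30)
t=14: "001011110010101010101111001011110"  (len 33)
t=15: "01011110010101010101111001011110"  (len 32)
t=16: "1011110010101010101111001011110"  (len 31)
t=17: "0111100101010101011110010111100101"  (len 34)
t=18: "111100101010101011110010111100101"  (len 33)
t=19: "111001010101010111100101111001010101"  (len 36)
t=20: "110010101010101111001011110010101011110"  (len 39)
t=21: "100101010101011110010111100101010111100101"  (len 42)
t=22: "001010101010111100101111001010101111001011110"  (len 45)

001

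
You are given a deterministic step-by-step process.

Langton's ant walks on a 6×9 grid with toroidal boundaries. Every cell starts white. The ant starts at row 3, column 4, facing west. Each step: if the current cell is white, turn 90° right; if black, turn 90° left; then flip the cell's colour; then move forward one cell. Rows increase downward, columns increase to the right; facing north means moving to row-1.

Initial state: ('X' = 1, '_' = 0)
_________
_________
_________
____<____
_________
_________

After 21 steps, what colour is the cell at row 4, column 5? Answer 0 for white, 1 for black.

1

[0] _________
_________
_________
____<____
_________
_________
[1] _________
_________
____^____
____X____
_________
_________
[2] _________
_________
____X>___
____X____
_________
_________
[3] _________
_________
____XX___
____Xv___
_________
_________
[4] _________
_________
____XX___
____<X___
_________
_________
[5] _________
_________
____XX___
_____X___
____v____
_________
[6] _________
_________
____XX___
_____X___
___<X____
_________
[7] _________
_________
____XX___
___^_X___
___XX____
_________
[8] _________
_________
____XX___
___X>X___
___XX____
_________
[9] _________
_________
____XX___
___XXX___
___Xv____
_________
[10] _________
_________
____XX___
___XXX___
___X_>___
_________
[11] _________
_________
____XX___
___XXX___
___X_X___
_____v___
[12] _________
_________
____XX___
___XXX___
___X_X___
____<X___
[13] _________
_________
____XX___
___XXX___
___X^X___
____XX___
[14] _________
_________
____XX___
___XXX___
___XX>___
____XX___
[15] _________
_________
____XX___
___XX^___
___XX____
____XX___
[16] _________
_________
____XX___
___X<____
___XX____
____XX___
[17] _________
_________
____XX___
___X_____
___Xv____
____XX___
[18] _________
_________
____XX___
___X_____
___X_>___
____XX___
[19] _________
_________
____XX___
___X_____
___X_X___
____Xv___
[20] _________
_________
____XX___
___X_____
___X_X___
____X_>__
[21] ______v__
_________
____XX___
___X_____
___X_X___
____X_X__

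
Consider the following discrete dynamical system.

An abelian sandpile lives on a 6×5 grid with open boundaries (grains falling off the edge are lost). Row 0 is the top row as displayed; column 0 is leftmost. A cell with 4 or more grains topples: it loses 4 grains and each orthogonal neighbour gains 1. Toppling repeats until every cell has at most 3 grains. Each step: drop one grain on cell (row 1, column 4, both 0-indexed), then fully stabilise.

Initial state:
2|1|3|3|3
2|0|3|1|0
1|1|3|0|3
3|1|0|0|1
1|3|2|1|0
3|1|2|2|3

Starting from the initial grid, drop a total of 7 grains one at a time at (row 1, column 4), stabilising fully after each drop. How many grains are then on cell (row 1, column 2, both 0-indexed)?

t=0: 2|1|3|3|3
2|0|3|1|0
1|1|3|0|3
3|1|0|0|1
1|3|2|1|0
3|1|2|2|3
t=1: 2|1|3|3|3
2|0|3|1|1
1|1|3|0|3
3|1|0|0|1
1|3|2|1|0
3|1|2|2|3
t=2: 2|1|3|3|3
2|0|3|1|2
1|1|3|0|3
3|1|0|0|1
1|3|2|1|0
3|1|2|2|3
t=3: 2|1|3|3|3
2|0|3|1|3
1|1|3|0|3
3|1|0|0|1
1|3|2|1|0
3|1|2|2|3
t=4: 2|2|1|2|1
2|1|2|0|3
1|2|0|3|0
3|1|1|0|2
1|3|2|1|0
3|1|2|2|3
t=5: 2|2|1|2|2
2|1|2|1|0
1|2|0|3|1
3|1|1|0|2
1|3|2|1|0
3|1|2|2|3
t=6: 2|2|1|2|2
2|1|2|1|1
1|2|0|3|1
3|1|1|0|2
1|3|2|1|0
3|1|2|2|3
t=7: 2|2|1|2|2
2|1|2|1|2
1|2|0|3|1
3|1|1|0|2
1|3|2|1|0
3|1|2|2|3

2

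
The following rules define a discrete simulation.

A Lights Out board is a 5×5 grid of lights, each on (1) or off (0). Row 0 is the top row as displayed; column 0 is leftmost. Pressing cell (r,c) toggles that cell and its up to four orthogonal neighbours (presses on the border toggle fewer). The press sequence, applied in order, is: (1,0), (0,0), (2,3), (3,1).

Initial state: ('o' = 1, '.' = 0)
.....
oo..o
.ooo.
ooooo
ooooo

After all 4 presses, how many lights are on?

11

[0] .....
oo..o
.ooo.
ooooo
ooooo
[1] o....
....o
oooo.
ooooo
ooooo
[2] .o...
o...o
oooo.
ooooo
ooooo
[3] .o...
o..oo
oo..o
ooo.o
ooooo
[4] .o...
o..oo
o...o
....o
o.ooo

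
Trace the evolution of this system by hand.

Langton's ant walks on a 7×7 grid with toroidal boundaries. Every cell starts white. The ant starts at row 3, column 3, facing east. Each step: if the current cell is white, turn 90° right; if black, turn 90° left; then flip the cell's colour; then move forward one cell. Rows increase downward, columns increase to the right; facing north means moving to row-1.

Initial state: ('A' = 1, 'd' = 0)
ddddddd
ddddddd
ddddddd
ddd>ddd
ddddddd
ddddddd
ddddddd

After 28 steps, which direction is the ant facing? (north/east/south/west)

east

step 0: ddddddd
ddddddd
ddddddd
ddd>ddd
ddddddd
ddddddd
ddddddd
step 1: ddddddd
ddddddd
ddddddd
dddAddd
dddvddd
ddddddd
ddddddd
step 2: ddddddd
ddddddd
ddddddd
dddAddd
dd<Addd
ddddddd
ddddddd
step 3: ddddddd
ddddddd
ddddddd
dd^Addd
ddAAddd
ddddddd
ddddddd
step 4: ddddddd
ddddddd
ddddddd
ddA>ddd
ddAAddd
ddddddd
ddddddd
step 5: ddddddd
ddddddd
ddd^ddd
ddAdddd
ddAAddd
ddddddd
ddddddd
step 6: ddddddd
ddddddd
dddA>dd
ddAdddd
ddAAddd
ddddddd
ddddddd
step 7: ddddddd
ddddddd
dddAAdd
ddAdvdd
ddAAddd
ddddddd
ddddddd
step 8: ddddddd
ddddddd
dddAAdd
ddA<Add
ddAAddd
ddddddd
ddddddd
step 9: ddddddd
ddddddd
ddd^Add
ddAAAdd
ddAAddd
ddddddd
ddddddd
step 10: ddddddd
ddddddd
dd<dAdd
ddAAAdd
ddAAddd
ddddddd
ddddddd
step 11: ddddddd
dd^dddd
ddAdAdd
ddAAAdd
ddAAddd
ddddddd
ddddddd
step 12: ddddddd
ddA>ddd
ddAdAdd
ddAAAdd
ddAAddd
ddddddd
ddddddd
step 13: ddddddd
ddAAddd
ddAvAdd
ddAAAdd
ddAAddd
ddddddd
ddddddd
step 14: ddddddd
ddAAddd
dd<AAdd
ddAAAdd
ddAAddd
ddddddd
ddddddd
step 15: ddddddd
ddAAddd
dddAAdd
ddvAAdd
ddAAddd
ddddddd
ddddddd
step 16: ddddddd
ddAAddd
dddAAdd
ddd>Add
ddAAddd
ddddddd
ddddddd
step 17: ddddddd
ddAAddd
ddd^Add
ddddAdd
ddAAddd
ddddddd
ddddddd
step 18: ddddddd
ddAAddd
dd<dAdd
ddddAdd
ddAAddd
ddddddd
ddddddd
step 19: ddddddd
dd^Addd
ddAdAdd
ddddAdd
ddAAddd
ddddddd
ddddddd
step 20: ddddddd
d<dAddd
ddAdAdd
ddddAdd
ddAAddd
ddddddd
ddddddd
step 21: d^ddddd
dAdAddd
ddAdAdd
ddddAdd
ddAAddd
ddddddd
ddddddd
step 22: dA>dddd
dAdAddd
ddAdAdd
ddddAdd
ddAAddd
ddddddd
ddddddd
step 23: dAAdddd
dAvAddd
ddAdAdd
ddddAdd
ddAAddd
ddddddd
ddddddd
step 24: dAAdddd
d<AAddd
ddAdAdd
ddddAdd
ddAAddd
ddddddd
ddddddd
step 25: dAAdddd
ddAAddd
dvAdAdd
ddddAdd
ddAAddd
ddddddd
ddddddd
step 26: dAAdddd
ddAAddd
<AAdAdd
ddddAdd
ddAAddd
ddddddd
ddddddd
step 27: dAAdddd
^dAAddd
AAAdAdd
ddddAdd
ddAAddd
ddddddd
ddddddd
step 28: dAAdddd
A>AAddd
AAAdAdd
ddddAdd
ddAAddd
ddddddd
ddddddd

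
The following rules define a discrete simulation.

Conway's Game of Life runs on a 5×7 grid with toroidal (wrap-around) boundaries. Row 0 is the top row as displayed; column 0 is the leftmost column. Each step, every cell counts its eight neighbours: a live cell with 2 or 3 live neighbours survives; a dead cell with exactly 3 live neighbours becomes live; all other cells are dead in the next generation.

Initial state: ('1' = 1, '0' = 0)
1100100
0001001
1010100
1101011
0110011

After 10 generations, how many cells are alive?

11

k=0  1100100
0001001
1010100
1101011
0110011
k=1  0101100
0011111
0010100
0001000
0001000
k=2  0000000
0100000
0010000
0011100
0001000
k=3  0000000
0000000
0110000
0010100
0011100
k=4  0001000
0000000
0111000
0000100
0010100
k=5  0001000
0001000
0011000
0100100
0000100
k=6  0001100
0001100
0011100
0010100
0001100
k=7  0010010
0000010
0010010
0010010
0010010
k=8  0000111
0000111
0000111
0111111
0111111
k=9  0010000
1001000
0010000
0100000
0100000
k=10  0110000
0111000
0110000
0110000
0110000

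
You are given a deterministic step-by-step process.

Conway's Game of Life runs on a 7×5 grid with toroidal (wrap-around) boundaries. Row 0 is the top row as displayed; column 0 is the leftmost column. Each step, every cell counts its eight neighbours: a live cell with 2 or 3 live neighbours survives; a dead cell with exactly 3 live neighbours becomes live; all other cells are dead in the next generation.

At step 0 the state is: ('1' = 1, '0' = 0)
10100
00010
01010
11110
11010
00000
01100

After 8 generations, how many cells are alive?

k=0  10100
00010
01010
11110
11010
00000
01100
k=1  00110
01011
11010
00010
10010
10000
01100
k=2  10001
01000
11010
11010
00000
10101
01110
k=3  10011
01100
00000
11000
00110
10101
00100
k=4  10011
11111
10100
01100
00110
00101
00100
k=5  00000
00000
00000
00000
00000
01100
11100
k=6  01000
00000
00000
00000
00000
10100
10100
k=7  01000
00000
00000
00000
00000
00000
10100
k=8  01000
00000
00000
00000
00000
00000
01000

2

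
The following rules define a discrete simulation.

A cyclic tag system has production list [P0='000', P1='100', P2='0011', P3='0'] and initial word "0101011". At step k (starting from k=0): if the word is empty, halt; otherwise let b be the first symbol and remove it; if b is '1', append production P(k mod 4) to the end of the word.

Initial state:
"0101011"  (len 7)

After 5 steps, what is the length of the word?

[0] "0101011"  (len 7)
[1] "101011"  (len 6)
[2] "01011100"  (len 8)
[3] "1011100"  (len 7)
[4] "0111000"  (len 7)
[5] "111000"  (len 6)

6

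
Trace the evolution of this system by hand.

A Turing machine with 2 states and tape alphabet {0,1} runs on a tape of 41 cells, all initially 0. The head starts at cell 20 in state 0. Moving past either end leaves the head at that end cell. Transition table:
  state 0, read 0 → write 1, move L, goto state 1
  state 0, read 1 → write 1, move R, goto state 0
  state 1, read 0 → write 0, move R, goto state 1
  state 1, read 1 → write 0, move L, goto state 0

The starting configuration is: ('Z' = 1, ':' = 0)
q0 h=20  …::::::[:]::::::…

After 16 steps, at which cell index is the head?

14

step 0: q0 h=20  …::::::[:]::::::…
step 1: q1 h=19  …::::::[:]Z:::::…
step 2: q1 h=20  …::::::[Z]::::::…
step 3: q0 h=19  …::::::[:]::::::…
step 4: q1 h=18  …::::::[:]Z:::::…
step 5: q1 h=19  …::::::[Z]::::::…
step 6: q0 h=18  …::::::[:]::::::…
step 7: q1 h=17  …::::::[:]Z:::::…
step 8: q1 h=18  …::::::[Z]::::::…
step 9: q0 h=17  …::::::[:]::::::…
step 10: q1 h=16  …::::::[:]Z:::::…
step 11: q1 h=17  …::::::[Z]::::::…
step 12: q0 h=16  …::::::[:]::::::…
step 13: q1 h=15  …::::::[:]Z:::::…
step 14: q1 h=16  …::::::[Z]::::::…
step 15: q0 h=15  …::::::[:]::::::…
step 16: q1 h=14  …::::::[:]Z:::::…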